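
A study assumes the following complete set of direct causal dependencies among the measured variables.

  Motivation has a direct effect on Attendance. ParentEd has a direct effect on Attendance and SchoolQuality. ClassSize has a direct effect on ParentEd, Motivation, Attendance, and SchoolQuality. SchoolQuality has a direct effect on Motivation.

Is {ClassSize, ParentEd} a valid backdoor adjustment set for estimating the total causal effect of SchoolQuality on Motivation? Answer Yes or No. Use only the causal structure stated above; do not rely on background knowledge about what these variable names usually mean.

Backdoor paths from SchoolQuality to Motivation (paths whose first edge points into SchoolQuality):
  P1: SchoolQuality <- ClassSize -> ParentEd -> Attendance <- Motivation
  P2: SchoolQuality <- ClassSize -> Motivation
  P3: SchoolQuality <- ClassSize -> Attendance <- Motivation
  P4: SchoolQuality <- ParentEd <- ClassSize -> Motivation
  P5: SchoolQuality <- ParentEd <- ClassSize -> Attendance <- Motivation
  P6: SchoolQuality <- ParentEd -> Attendance <- ClassSize -> Motivation
  P7: SchoolQuality <- ParentEd -> Attendance <- Motivation
Condition 1 (no descendant of SchoolQuality in the set): holds — descendants of SchoolQuality are {Attendance, Motivation}; none are in {ClassSize, ParentEd}.
Condition 2 (every backdoor path blocked by {ClassSize, ParentEd}):
  P1: blocked at fork node ClassSize ∈ conditioning set.
  P2: blocked at fork node ClassSize ∈ conditioning set.
  P3: blocked at fork node ClassSize ∈ conditioning set.
  P4: blocked at chain node ParentEd ∈ conditioning set.
  P5: blocked at chain node ParentEd ∈ conditioning set.
  P6: blocked at fork node ParentEd ∈ conditioning set.
  P7: blocked at fork node ParentEd ∈ conditioning set.
{ClassSize, ParentEd} satisfies the backdoor criterion.

Yes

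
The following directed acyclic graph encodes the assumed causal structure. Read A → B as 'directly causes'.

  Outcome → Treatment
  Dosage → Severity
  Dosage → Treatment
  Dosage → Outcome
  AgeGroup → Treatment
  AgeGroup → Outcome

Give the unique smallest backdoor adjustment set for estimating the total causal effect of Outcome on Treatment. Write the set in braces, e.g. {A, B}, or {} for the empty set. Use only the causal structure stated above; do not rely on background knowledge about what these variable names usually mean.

Variables eligible for adjustment (non-descendants of Outcome, excluding Outcome and Treatment): {AgeGroup, Dosage, Severity}.
Backdoor paths from Outcome to Treatment:
  P1: Outcome <- Dosage -> Treatment
  P2: Outcome <- AgeGroup -> Treatment
The empty set is not sufficient: P1 (Outcome <- Dosage -> Treatment) has no collider blocking it and no conditioned non-collider, so it is open.
Try {AgeGroup, Dosage}:
  P1: blocked at fork node Dosage ∈ conditioning set.
  P2: blocked at fork node AgeGroup ∈ conditioning set.
{AgeGroup, Dosage} contains no descendant of Outcome and blocks every backdoor path.
Every element of {AgeGroup, Dosage} is needed (dropping AgeGroup leaves P2 open; dropping Dosage leaves P1 open), so no proper subset is valid.
Among all size-2 subsets of the eligible variables, only {AgeGroup, Dosage} blocks every backdoor path, so it is the unique smallest valid adjustment set.

{AgeGroup, Dosage}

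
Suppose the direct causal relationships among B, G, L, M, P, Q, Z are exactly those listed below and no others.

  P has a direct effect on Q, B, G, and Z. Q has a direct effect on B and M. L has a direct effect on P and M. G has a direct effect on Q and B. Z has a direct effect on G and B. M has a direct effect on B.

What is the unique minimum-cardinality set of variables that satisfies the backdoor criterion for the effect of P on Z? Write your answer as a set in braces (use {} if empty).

Variables eligible for adjustment (non-descendants of P, excluding P and Z): {L}.
Backdoor paths from P to Z:
  P1: P <- L -> M <- Q <- G <- Z
  P2: P <- L -> M <- Q <- G -> B <- Z
  P3: P <- L -> M <- Q -> B <- Z
  P4: P <- L -> M <- Q -> B <- G <- Z
  P5: P <- L -> M -> B <- Z
  P6: P <- L -> M -> B <- G <- Z
  P7: P <- L -> M -> B <- Q <- G <- Z
Each backdoor path contains an unconditioned collider, so every path is already blocked with the empty conditioning set:
  P1: blocked at collider M (neither it nor any descendant is in the conditioning set).
  P2: blocked at collider M (neither it nor any descendant is in the conditioning set).
  P3: blocked at collider M (neither it nor any descendant is in the conditioning set).
  P4: blocked at collider M (neither it nor any descendant is in the conditioning set).
  P5: blocked at collider B (neither it nor any descendant is in the conditioning set).
  P6: blocked at collider B (neither it nor any descendant is in the conditioning set).
  P7: blocked at collider B (neither it nor any descendant is in the conditioning set).
The empty set is therefore the unique smallest valid set.

{}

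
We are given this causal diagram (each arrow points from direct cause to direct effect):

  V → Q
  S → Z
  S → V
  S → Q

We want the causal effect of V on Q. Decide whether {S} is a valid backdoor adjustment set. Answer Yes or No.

Yes

Backdoor paths from V to Q (paths whose first edge points into V):
  P1: V <- S -> Q
Condition 1 (no descendant of V in the set): holds — descendants of V are {Q}; none are in {S}.
Condition 2 (every backdoor path blocked by {S}):
  P1: blocked at fork node S ∈ conditioning set.
{S} satisfies the backdoor criterion.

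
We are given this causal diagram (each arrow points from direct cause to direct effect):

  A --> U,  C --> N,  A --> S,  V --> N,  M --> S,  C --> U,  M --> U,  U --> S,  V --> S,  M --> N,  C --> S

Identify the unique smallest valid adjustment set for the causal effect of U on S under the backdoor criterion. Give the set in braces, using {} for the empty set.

{A, C, M}

Variables eligible for adjustment (non-descendants of U, excluding U and S): {A, C, M, N, V}.
Backdoor paths from U to S:
  P1: U <- C -> S
  P2: U <- C -> N <- V -> S
  P3: U <- C -> N <- M -> S
  P4: U <- A -> S
  P5: U <- M -> S
  P6: U <- M -> N <- V -> S
  P7: U <- M -> N <- C -> S
The empty set is not sufficient: P1 (U <- C -> S) has no collider blocking it and no conditioned non-collider, so it is open.
Try {A, C, M}:
  P1: blocked at fork node C ∈ conditioning set.
  P2: blocked at fork node C ∈ conditioning set.
  P3: blocked at fork node C ∈ conditioning set.
  P4: blocked at fork node A ∈ conditioning set.
  P5: blocked at fork node M ∈ conditioning set.
  P6: blocked at fork node M ∈ conditioning set.
  P7: blocked at fork node M ∈ conditioning set.
{A, C, M} contains no descendant of U and blocks every backdoor path.
Every element of {A, C, M} is needed (dropping A leaves P4 open; dropping C leaves P1 open; dropping M leaves P5 open), so no proper subset is valid.
Among all size-3 subsets of the eligible variables, only {A, C, M} blocks every backdoor path, so it is the unique smallest valid adjustment set.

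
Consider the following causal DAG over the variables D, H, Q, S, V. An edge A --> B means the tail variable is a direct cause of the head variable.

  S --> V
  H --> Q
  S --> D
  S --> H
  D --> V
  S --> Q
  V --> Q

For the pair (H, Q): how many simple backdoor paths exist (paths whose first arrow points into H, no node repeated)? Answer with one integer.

3

A backdoor path from H to Q is any simple undirected path whose first edge points into H (i.e. leaves H via a parent).
Parents of H: {S}.
Enumerating:
  P1: H <- S -> D -> V -> Q
  P2: H <- S -> V -> Q
  P3: H <- S -> Q
That exhausts the simple backdoor paths. Count: 3.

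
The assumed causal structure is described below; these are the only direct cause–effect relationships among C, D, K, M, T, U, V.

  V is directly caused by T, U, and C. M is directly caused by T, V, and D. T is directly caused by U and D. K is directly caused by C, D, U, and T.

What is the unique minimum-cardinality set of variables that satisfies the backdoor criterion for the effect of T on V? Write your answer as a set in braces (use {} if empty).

Variables eligible for adjustment (non-descendants of T, excluding T and V): {C, D, U}.
Backdoor paths from T to V:
  P1: T <- D -> K <- U -> V
  P2: T <- D -> K <- C -> V
  P3: T <- D -> M <- V
  P4: T <- U -> V
  P5: T <- U -> K <- D -> M <- V
  P6: T <- U -> K <- C -> V
The empty set is not sufficient: P4 (T <- U -> V) has no collider blocking it and no conditioned non-collider, so it is open.
Try {U}:
  P1: blocked at collider K (neither it nor any descendant is in the conditioning set).
  P2: blocked at collider K (neither it nor any descendant is in the conditioning set).
  P3: blocked at collider M (neither it nor any descendant is in the conditioning set).
  P4: blocked at fork node U ∈ conditioning set.
  P5: blocked at fork node U ∈ conditioning set.
  P6: blocked at fork node U ∈ conditioning set.
{U} contains no descendant of T and blocks every backdoor path.
No other singleton works — e.g. {D} leaves P4 open — so {U} is the unique smallest valid adjustment set.

{U}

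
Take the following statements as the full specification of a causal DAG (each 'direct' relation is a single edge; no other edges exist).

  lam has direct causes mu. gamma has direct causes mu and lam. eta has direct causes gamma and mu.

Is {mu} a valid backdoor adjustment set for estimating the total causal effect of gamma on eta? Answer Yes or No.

Yes

Backdoor paths from gamma to eta (paths whose first edge points into gamma):
  P1: gamma <- mu -> eta
  P2: gamma <- lam <- mu -> eta
Condition 1 (no descendant of gamma in the set): holds — descendants of gamma are {eta}; none are in {mu}.
Condition 2 (every backdoor path blocked by {mu}):
  P1: blocked at fork node mu ∈ conditioning set.
  P2: blocked at fork node mu ∈ conditioning set.
{mu} satisfies the backdoor criterion.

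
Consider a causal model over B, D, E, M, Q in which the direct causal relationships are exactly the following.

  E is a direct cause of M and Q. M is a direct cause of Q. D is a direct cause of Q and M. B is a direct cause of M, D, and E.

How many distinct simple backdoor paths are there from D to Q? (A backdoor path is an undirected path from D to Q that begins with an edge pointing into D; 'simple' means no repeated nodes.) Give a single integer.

A backdoor path from D to Q is any simple undirected path whose first edge points into D (i.e. leaves D via a parent).
Parents of D: {B}.
Enumerating:
  P1: D <- B -> E -> M -> Q
  P2: D <- B -> E -> Q
  P3: D <- B -> M <- E -> Q
  P4: D <- B -> M -> Q
That exhausts the simple backdoor paths. Count: 4.

4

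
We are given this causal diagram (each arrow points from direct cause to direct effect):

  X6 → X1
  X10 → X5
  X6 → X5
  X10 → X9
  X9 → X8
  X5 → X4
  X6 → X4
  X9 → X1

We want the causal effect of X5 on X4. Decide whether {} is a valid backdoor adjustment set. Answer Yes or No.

Backdoor paths from X5 to X4 (paths whose first edge points into X5):
  P1: X5 <- X10 -> X9 -> X1 <- X6 -> X4
  P2: X5 <- X6 -> X4
Condition 1 (no descendant of X5 in the set): holds — descendants of X5 are {X4}; none are in {}.
Condition 2 (every backdoor path blocked by {}):
  P1: blocked at collider X1 (neither it nor any descendant is in the conditioning set).
  P2: open — no interior node is in the conditioning set.
{} does not satisfy the backdoor criterion.

No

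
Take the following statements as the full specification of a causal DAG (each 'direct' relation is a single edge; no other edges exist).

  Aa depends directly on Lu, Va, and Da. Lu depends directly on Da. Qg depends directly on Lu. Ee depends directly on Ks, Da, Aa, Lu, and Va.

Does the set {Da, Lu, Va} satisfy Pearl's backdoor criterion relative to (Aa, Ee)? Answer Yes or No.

Backdoor paths from Aa to Ee (paths whose first edge points into Aa):
  P1: Aa <- Da -> Lu -> Ee
  P2: Aa <- Da -> Ee
  P3: Aa <- Va -> Ee
  P4: Aa <- Lu <- Da -> Ee
  P5: Aa <- Lu -> Ee
Condition 1 (no descendant of Aa in the set): holds — descendants of Aa are {Ee}; none are in {Da, Lu, Va}.
Condition 2 (every backdoor path blocked by {Da, Lu, Va}):
  P1: blocked at fork node Da ∈ conditioning set.
  P2: blocked at fork node Da ∈ conditioning set.
  P3: blocked at fork node Va ∈ conditioning set.
  P4: blocked at chain node Lu ∈ conditioning set.
  P5: blocked at fork node Lu ∈ conditioning set.
{Da, Lu, Va} satisfies the backdoor criterion.

Yes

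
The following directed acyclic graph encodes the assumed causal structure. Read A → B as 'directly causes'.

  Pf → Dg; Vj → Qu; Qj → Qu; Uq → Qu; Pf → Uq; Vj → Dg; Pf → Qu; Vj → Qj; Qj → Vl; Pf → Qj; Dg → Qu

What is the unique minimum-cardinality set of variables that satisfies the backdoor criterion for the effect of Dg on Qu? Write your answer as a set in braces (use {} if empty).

{Pf, Vj}

Variables eligible for adjustment (non-descendants of Dg, excluding Dg and Qu): {Pf, Qj, Uq, Vj, Vl}.
Backdoor paths from Dg to Qu:
  P1: Dg <- Vj -> Qj <- Pf -> Uq -> Qu
  P2: Dg <- Vj -> Qj <- Pf -> Qu
  P3: Dg <- Vj -> Qj -> Qu
  P4: Dg <- Vj -> Qu
  P5: Dg <- Pf -> Qj <- Vj -> Qu
  P6: Dg <- Pf -> Qj -> Qu
  P7: Dg <- Pf -> Uq -> Qu
  P8: Dg <- Pf -> Qu
The empty set is not sufficient: P3 (Dg <- Vj -> Qj -> Qu) has no collider blocking it and no conditioned non-collider, so it is open.
Try {Pf, Vj}:
  P1: blocked at fork node Vj ∈ conditioning set.
  P2: blocked at fork node Vj ∈ conditioning set.
  P3: blocked at fork node Vj ∈ conditioning set.
  P4: blocked at fork node Vj ∈ conditioning set.
  P5: blocked at fork node Pf ∈ conditioning set.
  P6: blocked at fork node Pf ∈ conditioning set.
  P7: blocked at fork node Pf ∈ conditioning set.
  P8: blocked at fork node Pf ∈ conditioning set.
{Pf, Vj} contains no descendant of Dg and blocks every backdoor path.
Every element of {Pf, Vj} is needed (dropping Pf leaves P6 open; dropping Vj leaves P3 open), so no proper subset is valid.
Among all size-2 subsets of the eligible variables, only {Pf, Vj} blocks every backdoor path, so it is the unique smallest valid adjustment set.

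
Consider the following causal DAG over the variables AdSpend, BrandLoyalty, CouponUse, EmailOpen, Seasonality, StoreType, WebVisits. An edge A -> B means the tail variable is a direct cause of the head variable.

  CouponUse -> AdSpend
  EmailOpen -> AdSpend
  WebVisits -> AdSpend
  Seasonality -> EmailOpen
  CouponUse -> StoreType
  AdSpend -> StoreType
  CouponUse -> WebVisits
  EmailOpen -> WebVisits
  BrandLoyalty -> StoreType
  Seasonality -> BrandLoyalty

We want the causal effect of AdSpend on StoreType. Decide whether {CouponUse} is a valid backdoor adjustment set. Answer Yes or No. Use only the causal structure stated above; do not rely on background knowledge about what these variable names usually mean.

No

Backdoor paths from AdSpend to StoreType (paths whose first edge points into AdSpend):
  P1: AdSpend <- EmailOpen <- Seasonality -> BrandLoyalty -> StoreType
  P2: AdSpend <- EmailOpen -> WebVisits <- CouponUse -> StoreType
  P3: AdSpend <- CouponUse -> WebVisits <- EmailOpen <- Seasonality -> BrandLoyalty -> StoreType
  P4: AdSpend <- CouponUse -> StoreType
  P5: AdSpend <- WebVisits <- EmailOpen <- Seasonality -> BrandLoyalty -> StoreType
  P6: AdSpend <- WebVisits <- CouponUse -> StoreType
Condition 1 (no descendant of AdSpend in the set): holds — descendants of AdSpend are {StoreType}; none are in {CouponUse}.
Condition 2 (every backdoor path blocked by {CouponUse}):
  P1: open — no interior node is in the conditioning set.
  P2: blocked at collider WebVisits (neither it nor any descendant is in the conditioning set).
  P3: blocked at fork node CouponUse ∈ conditioning set.
  P4: blocked at fork node CouponUse ∈ conditioning set.
  P5: open — no interior node is in the conditioning set.
  P6: blocked at fork node CouponUse ∈ conditioning set.
{CouponUse} does not satisfy the backdoor criterion.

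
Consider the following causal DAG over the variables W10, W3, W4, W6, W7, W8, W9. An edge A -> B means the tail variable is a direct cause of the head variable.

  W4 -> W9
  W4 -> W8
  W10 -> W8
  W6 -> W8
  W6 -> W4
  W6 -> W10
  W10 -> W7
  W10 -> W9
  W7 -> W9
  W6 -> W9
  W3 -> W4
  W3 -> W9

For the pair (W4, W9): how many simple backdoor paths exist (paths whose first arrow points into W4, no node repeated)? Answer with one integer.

A backdoor path from W4 to W9 is any simple undirected path whose first edge points into W4 (i.e. leaves W4 via a parent).
Parents of W4: {W3, W6}.
Enumerating:
  P1: W4 <- W6 -> W10 -> W7 -> W9
  P2: W4 <- W6 -> W10 -> W9
  P3: W4 <- W6 -> W9
  P4: W4 <- W6 -> W8 <- W10 -> W7 -> W9
  P5: W4 <- W6 -> W8 <- W10 -> W9
  P6: W4 <- W3 -> W9
That exhausts the simple backdoor paths. Count: 6.

6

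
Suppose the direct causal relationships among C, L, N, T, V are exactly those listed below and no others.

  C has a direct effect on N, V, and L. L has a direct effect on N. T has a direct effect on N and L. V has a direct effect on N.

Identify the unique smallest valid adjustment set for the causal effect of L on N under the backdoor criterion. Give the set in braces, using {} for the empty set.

{C, T}

Variables eligible for adjustment (non-descendants of L, excluding L and N): {C, T, V}.
Backdoor paths from L to N:
  P1: L <- T -> N
  P2: L <- C -> V -> N
  P3: L <- C -> N
The empty set is not sufficient: P1 (L <- T -> N) has no collider blocking it and no conditioned non-collider, so it is open.
Try {C, T}:
  P1: blocked at fork node T ∈ conditioning set.
  P2: blocked at fork node C ∈ conditioning set.
  P3: blocked at fork node C ∈ conditioning set.
{C, T} contains no descendant of L and blocks every backdoor path.
Every element of {C, T} is needed (dropping C leaves P2 open; dropping T leaves P1 open), so no proper subset is valid.
Among all size-2 subsets of the eligible variables, only {C, T} blocks every backdoor path, so it is the unique smallest valid adjustment set.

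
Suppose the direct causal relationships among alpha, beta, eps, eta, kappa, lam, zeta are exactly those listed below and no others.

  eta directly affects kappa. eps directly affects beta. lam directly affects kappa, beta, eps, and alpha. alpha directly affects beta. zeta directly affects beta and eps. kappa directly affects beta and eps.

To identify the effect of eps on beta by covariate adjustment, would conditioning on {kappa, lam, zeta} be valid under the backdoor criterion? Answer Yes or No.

Backdoor paths from eps to beta (paths whose first edge points into eps):
  P1: eps <- zeta -> beta
  P2: eps <- lam -> kappa -> beta
  P3: eps <- lam -> alpha -> beta
  P4: eps <- lam -> beta
  P5: eps <- kappa <- lam -> alpha -> beta
  P6: eps <- kappa <- lam -> beta
  P7: eps <- kappa -> beta
Condition 1 (no descendant of eps in the set): holds — descendants of eps are {beta}; none are in {kappa, lam, zeta}.
Condition 2 (every backdoor path blocked by {kappa, lam, zeta}):
  P1: blocked at fork node zeta ∈ conditioning set.
  P2: blocked at fork node lam ∈ conditioning set.
  P3: blocked at fork node lam ∈ conditioning set.
  P4: blocked at fork node lam ∈ conditioning set.
  P5: blocked at chain node kappa ∈ conditioning set.
  P6: blocked at chain node kappa ∈ conditioning set.
  P7: blocked at fork node kappa ∈ conditioning set.
{kappa, lam, zeta} satisfies the backdoor criterion.

Yes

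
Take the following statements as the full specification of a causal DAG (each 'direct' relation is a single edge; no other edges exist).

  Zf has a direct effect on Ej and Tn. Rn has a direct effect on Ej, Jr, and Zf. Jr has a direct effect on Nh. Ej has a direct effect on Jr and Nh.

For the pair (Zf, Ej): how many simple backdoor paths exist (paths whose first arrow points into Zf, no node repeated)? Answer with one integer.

A backdoor path from Zf to Ej is any simple undirected path whose first edge points into Zf (i.e. leaves Zf via a parent).
Parents of Zf: {Rn}.
Enumerating:
  P1: Zf <- Rn -> Ej
  P2: Zf <- Rn -> Jr <- Ej
  P3: Zf <- Rn -> Jr -> Nh <- Ej
That exhausts the simple backdoor paths. Count: 3.

3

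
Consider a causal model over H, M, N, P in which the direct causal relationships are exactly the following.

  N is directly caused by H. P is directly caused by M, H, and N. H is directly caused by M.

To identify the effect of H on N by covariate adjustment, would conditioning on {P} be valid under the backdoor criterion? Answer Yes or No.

No

Backdoor paths from H to N (paths whose first edge points into H):
  P1: H <- M -> P <- N
Condition 1 (no descendant of H in the set): FAILS — P is a descendant of H.
Condition 2 (every backdoor path blocked by {P}):
  P1: open — collider(s) P are conditioned on (or have a conditioned descendant) and no non-collider on the path is in the set.
{P} does not satisfy the backdoor criterion.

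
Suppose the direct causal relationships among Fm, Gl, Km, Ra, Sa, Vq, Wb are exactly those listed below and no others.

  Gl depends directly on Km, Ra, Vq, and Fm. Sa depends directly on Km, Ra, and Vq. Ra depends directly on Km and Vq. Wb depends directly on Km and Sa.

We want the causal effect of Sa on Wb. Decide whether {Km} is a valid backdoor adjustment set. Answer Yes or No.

Yes

Backdoor paths from Sa to Wb (paths whose first edge points into Sa):
  P1: Sa <- Km -> Wb
  P2: Sa <- Vq -> Ra <- Km -> Wb
  P3: Sa <- Vq -> Ra -> Gl <- Km -> Wb
  P4: Sa <- Vq -> Gl <- Km -> Wb
  P5: Sa <- Vq -> Gl <- Ra <- Km -> Wb
  P6: Sa <- Ra <- Km -> Wb
  P7: Sa <- Ra <- Vq -> Gl <- Km -> Wb
  P8: Sa <- Ra -> Gl <- Km -> Wb
Condition 1 (no descendant of Sa in the set): holds — descendants of Sa are {Wb}; none are in {Km}.
Condition 2 (every backdoor path blocked by {Km}):
  P1: blocked at fork node Km ∈ conditioning set.
  P2: blocked at collider Ra (neither it nor any descendant is in the conditioning set).
  P3: blocked at collider Gl (neither it nor any descendant is in the conditioning set).
  P4: blocked at collider Gl (neither it nor any descendant is in the conditioning set).
  P5: blocked at collider Gl (neither it nor any descendant is in the conditioning set).
  P6: blocked at fork node Km ∈ conditioning set.
  P7: blocked at collider Gl (neither it nor any descendant is in the conditioning set).
  P8: blocked at collider Gl (neither it nor any descendant is in the conditioning set).
{Km} satisfies the backdoor criterion.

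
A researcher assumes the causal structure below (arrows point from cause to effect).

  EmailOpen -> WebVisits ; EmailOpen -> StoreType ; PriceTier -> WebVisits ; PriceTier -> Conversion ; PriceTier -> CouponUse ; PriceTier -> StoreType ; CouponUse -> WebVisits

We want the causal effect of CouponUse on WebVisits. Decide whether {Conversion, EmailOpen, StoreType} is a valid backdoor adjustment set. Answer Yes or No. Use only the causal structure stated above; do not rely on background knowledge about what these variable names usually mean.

No

Backdoor paths from CouponUse to WebVisits (paths whose first edge points into CouponUse):
  P1: CouponUse <- PriceTier -> StoreType <- EmailOpen -> WebVisits
  P2: CouponUse <- PriceTier -> WebVisits
Condition 1 (no descendant of CouponUse in the set): holds — descendants of CouponUse are {WebVisits}; none are in {Conversion, EmailOpen, StoreType}.
Condition 2 (every backdoor path blocked by {Conversion, EmailOpen, StoreType}):
  P1: blocked at fork node EmailOpen ∈ conditioning set.
  P2: open — no interior node is in the conditioning set.
{Conversion, EmailOpen, StoreType} does not satisfy the backdoor criterion.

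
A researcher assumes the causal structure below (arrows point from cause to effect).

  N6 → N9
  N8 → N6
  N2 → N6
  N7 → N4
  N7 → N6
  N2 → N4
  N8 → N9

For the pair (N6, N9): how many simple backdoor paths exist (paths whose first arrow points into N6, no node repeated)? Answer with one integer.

1

A backdoor path from N6 to N9 is any simple undirected path whose first edge points into N6 (i.e. leaves N6 via a parent).
Parents of N6: {N2, N7, N8}.
Enumerating:
  P1: N6 <- N8 -> N9
That exhausts the simple backdoor paths. Count: 1.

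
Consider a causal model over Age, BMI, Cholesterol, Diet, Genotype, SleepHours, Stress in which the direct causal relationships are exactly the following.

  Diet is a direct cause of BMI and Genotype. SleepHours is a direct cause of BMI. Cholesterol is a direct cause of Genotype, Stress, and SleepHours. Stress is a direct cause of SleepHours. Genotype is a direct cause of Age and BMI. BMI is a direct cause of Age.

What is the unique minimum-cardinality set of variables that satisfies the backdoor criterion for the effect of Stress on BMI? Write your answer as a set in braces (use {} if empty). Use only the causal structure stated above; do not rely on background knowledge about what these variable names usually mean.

{Cholesterol}

Variables eligible for adjustment (non-descendants of Stress, excluding Stress and BMI): {Cholesterol, Diet, Genotype}.
Backdoor paths from Stress to BMI:
  P1: Stress <- Cholesterol -> Genotype <- Diet -> BMI
  P2: Stress <- Cholesterol -> Genotype -> BMI
  P3: Stress <- Cholesterol -> Genotype -> Age <- BMI
  P4: Stress <- Cholesterol -> SleepHours -> BMI
The empty set is not sufficient: P2 (Stress <- Cholesterol -> Genotype -> BMI) has no collider blocking it and no conditioned non-collider, so it is open.
Try {Cholesterol}:
  P1: blocked at fork node Cholesterol ∈ conditioning set.
  P2: blocked at fork node Cholesterol ∈ conditioning set.
  P3: blocked at fork node Cholesterol ∈ conditioning set.
  P4: blocked at fork node Cholesterol ∈ conditioning set.
{Cholesterol} contains no descendant of Stress and blocks every backdoor path.
No other singleton works — e.g. {Diet} leaves P2 open — so {Cholesterol} is the unique smallest valid adjustment set.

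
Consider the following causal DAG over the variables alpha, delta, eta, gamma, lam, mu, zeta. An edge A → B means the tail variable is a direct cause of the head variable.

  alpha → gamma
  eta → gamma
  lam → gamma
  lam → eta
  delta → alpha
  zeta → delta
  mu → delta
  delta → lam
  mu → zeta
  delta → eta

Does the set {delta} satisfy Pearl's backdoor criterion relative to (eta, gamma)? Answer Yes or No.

Backdoor paths from eta to gamma (paths whose first edge points into eta):
  P1: eta <- delta -> alpha -> gamma
  P2: eta <- delta -> lam -> gamma
  P3: eta <- lam <- delta -> alpha -> gamma
  P4: eta <- lam -> gamma
Condition 1 (no descendant of eta in the set): holds — descendants of eta are {gamma}; none are in {delta}.
Condition 2 (every backdoor path blocked by {delta}):
  P1: blocked at fork node delta ∈ conditioning set.
  P2: blocked at fork node delta ∈ conditioning set.
  P3: blocked at fork node delta ∈ conditioning set.
  P4: open — no interior node is in the conditioning set.
{delta} does not satisfy the backdoor criterion.

No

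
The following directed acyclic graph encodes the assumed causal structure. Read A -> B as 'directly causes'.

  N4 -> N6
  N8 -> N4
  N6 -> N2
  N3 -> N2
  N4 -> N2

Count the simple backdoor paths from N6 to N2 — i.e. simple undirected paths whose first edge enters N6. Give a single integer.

A backdoor path from N6 to N2 is any simple undirected path whose first edge points into N6 (i.e. leaves N6 via a parent).
Parents of N6: {N4}.
Enumerating:
  P1: N6 <- N4 -> N2
That exhausts the simple backdoor paths. Count: 1.

1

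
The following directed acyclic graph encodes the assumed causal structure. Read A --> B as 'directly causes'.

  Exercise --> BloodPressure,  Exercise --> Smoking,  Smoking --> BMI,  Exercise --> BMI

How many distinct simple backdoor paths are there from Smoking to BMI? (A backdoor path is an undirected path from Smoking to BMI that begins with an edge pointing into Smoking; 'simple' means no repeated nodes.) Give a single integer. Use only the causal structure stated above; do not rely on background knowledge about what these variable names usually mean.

1

A backdoor path from Smoking to BMI is any simple undirected path whose first edge points into Smoking (i.e. leaves Smoking via a parent).
Parents of Smoking: {Exercise}.
Enumerating:
  P1: Smoking <- Exercise -> BMI
That exhausts the simple backdoor paths. Count: 1.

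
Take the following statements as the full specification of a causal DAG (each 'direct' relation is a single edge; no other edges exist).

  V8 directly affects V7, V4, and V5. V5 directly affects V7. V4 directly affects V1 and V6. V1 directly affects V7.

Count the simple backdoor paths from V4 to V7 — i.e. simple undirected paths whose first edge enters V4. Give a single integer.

2

A backdoor path from V4 to V7 is any simple undirected path whose first edge points into V4 (i.e. leaves V4 via a parent).
Parents of V4: {V8}.
Enumerating:
  P1: V4 <- V8 -> V5 -> V7
  P2: V4 <- V8 -> V7
That exhausts the simple backdoor paths. Count: 2.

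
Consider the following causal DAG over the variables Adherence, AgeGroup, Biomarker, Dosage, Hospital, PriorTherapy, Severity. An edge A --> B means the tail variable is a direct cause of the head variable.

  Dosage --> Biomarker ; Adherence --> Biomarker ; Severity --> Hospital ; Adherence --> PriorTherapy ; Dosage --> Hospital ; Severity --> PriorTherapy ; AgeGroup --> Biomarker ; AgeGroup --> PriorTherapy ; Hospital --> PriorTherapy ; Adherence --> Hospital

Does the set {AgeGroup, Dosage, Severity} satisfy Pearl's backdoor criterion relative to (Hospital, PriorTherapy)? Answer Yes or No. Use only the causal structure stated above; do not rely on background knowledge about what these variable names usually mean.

Backdoor paths from Hospital to PriorTherapy (paths whose first edge points into Hospital):
  P1: Hospital <- Dosage -> Biomarker <- Adherence -> PriorTherapy
  P2: Hospital <- Dosage -> Biomarker <- AgeGroup -> PriorTherapy
  P3: Hospital <- Adherence -> PriorTherapy
  P4: Hospital <- Adherence -> Biomarker <- AgeGroup -> PriorTherapy
  P5: Hospital <- Severity -> PriorTherapy
Condition 1 (no descendant of Hospital in the set): holds — descendants of Hospital are {PriorTherapy}; none are in {AgeGroup, Dosage, Severity}.
Condition 2 (every backdoor path blocked by {AgeGroup, Dosage, Severity}):
  P1: blocked at fork node Dosage ∈ conditioning set.
  P2: blocked at fork node Dosage ∈ conditioning set.
  P3: open — no interior node is in the conditioning set.
  P4: blocked at collider Biomarker (neither it nor any descendant is in the conditioning set).
  P5: blocked at fork node Severity ∈ conditioning set.
{AgeGroup, Dosage, Severity} does not satisfy the backdoor criterion.

No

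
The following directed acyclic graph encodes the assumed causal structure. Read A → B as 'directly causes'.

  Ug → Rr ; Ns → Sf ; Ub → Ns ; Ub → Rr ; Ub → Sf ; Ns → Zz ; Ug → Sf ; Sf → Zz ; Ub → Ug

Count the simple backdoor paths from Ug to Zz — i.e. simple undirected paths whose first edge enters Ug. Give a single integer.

4

A backdoor path from Ug to Zz is any simple undirected path whose first edge points into Ug (i.e. leaves Ug via a parent).
Parents of Ug: {Ub}.
Enumerating:
  P1: Ug <- Ub -> Ns -> Sf -> Zz
  P2: Ug <- Ub -> Ns -> Zz
  P3: Ug <- Ub -> Sf <- Ns -> Zz
  P4: Ug <- Ub -> Sf -> Zz
That exhausts the simple backdoor paths. Count: 4.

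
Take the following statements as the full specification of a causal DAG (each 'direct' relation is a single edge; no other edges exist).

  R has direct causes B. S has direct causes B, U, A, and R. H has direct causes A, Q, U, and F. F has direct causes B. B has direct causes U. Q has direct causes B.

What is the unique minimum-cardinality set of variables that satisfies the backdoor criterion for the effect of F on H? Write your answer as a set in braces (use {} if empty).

{B}

Variables eligible for adjustment (non-descendants of F, excluding F and H): {A, B, Q, R, S, U}.
Backdoor paths from F to H:
  P1: F <- B <- U -> S <- A -> H
  P2: F <- B <- U -> H
  P3: F <- B -> R -> S <- A -> H
  P4: F <- B -> R -> S <- U -> H
  P5: F <- B -> S <- A -> H
  P6: F <- B -> S <- U -> H
  P7: F <- B -> Q -> H
The empty set is not sufficient: P2 (F <- B <- U -> H) has no collider blocking it and no conditioned non-collider, so it is open.
Try {B}:
  P1: blocked at chain node B ∈ conditioning set.
  P2: blocked at chain node B ∈ conditioning set.
  P3: blocked at fork node B ∈ conditioning set.
  P4: blocked at fork node B ∈ conditioning set.
  P5: blocked at fork node B ∈ conditioning set.
  P6: blocked at fork node B ∈ conditioning set.
  P7: blocked at fork node B ∈ conditioning set.
{B} contains no descendant of F and blocks every backdoor path.
No other singleton works — e.g. {A} leaves P2 open — so {B} is the unique smallest valid adjustment set.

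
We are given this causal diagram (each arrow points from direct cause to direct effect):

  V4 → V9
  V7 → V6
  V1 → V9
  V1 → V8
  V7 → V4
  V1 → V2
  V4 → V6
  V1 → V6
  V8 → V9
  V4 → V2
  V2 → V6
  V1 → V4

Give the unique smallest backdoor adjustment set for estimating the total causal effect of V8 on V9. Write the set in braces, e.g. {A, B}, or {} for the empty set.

{V1}

Variables eligible for adjustment (non-descendants of V8, excluding V8 and V9): {V1, V2, V4, V6, V7}.
Backdoor paths from V8 to V9:
  P1: V8 <- V1 -> V4 -> V9
  P2: V8 <- V1 -> V2 <- V4 -> V9
  P3: V8 <- V1 -> V2 -> V6 <- V7 -> V4 -> V9
  P4: V8 <- V1 -> V2 -> V6 <- V4 -> V9
  P5: V8 <- V1 -> V9
  P6: V8 <- V1 -> V6 <- V7 -> V4 -> V9
  P7: V8 <- V1 -> V6 <- V4 -> V9
  P8: V8 <- V1 -> V6 <- V2 <- V4 -> V9
The empty set is not sufficient: P1 (V8 <- V1 -> V4 -> V9) has no collider blocking it and no conditioned non-collider, so it is open.
Try {V1}:
  P1: blocked at fork node V1 ∈ conditioning set.
  P2: blocked at fork node V1 ∈ conditioning set.
  P3: blocked at fork node V1 ∈ conditioning set.
  P4: blocked at fork node V1 ∈ conditioning set.
  P5: blocked at fork node V1 ∈ conditioning set.
  P6: blocked at fork node V1 ∈ conditioning set.
  P7: blocked at fork node V1 ∈ conditioning set.
  P8: blocked at fork node V1 ∈ conditioning set.
{V1} contains no descendant of V8 and blocks every backdoor path.
No other singleton works — e.g. {V7} leaves P1 open — so {V1} is the unique smallest valid adjustment set.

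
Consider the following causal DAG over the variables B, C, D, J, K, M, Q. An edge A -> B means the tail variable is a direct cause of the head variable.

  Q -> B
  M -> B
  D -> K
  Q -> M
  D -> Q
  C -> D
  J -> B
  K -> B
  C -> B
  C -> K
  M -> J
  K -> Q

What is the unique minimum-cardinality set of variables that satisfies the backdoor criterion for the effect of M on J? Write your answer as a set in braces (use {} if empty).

Variables eligible for adjustment (non-descendants of M, excluding M and J): {C, D, K, Q}.
Backdoor paths from M to J:
  P1: M <- Q <- D <- C -> K -> B <- J
  P2: M <- Q <- D <- C -> B <- J
  P3: M <- Q <- D -> K <- C -> B <- J
  P4: M <- Q <- D -> K -> B <- J
  P5: M <- Q <- K <- C -> B <- J
  P6: M <- Q <- K <- D <- C -> B <- J
  P7: M <- Q <- K -> B <- J
  P8: M <- Q -> B <- J
Each backdoor path contains an unconditioned collider, so every path is already blocked with the empty conditioning set:
  P1: blocked at collider B (neither it nor any descendant is in the conditioning set).
  P2: blocked at collider B (neither it nor any descendant is in the conditioning set).
  P3: blocked at collider K (neither it nor any descendant is in the conditioning set).
  P4: blocked at collider B (neither it nor any descendant is in the conditioning set).
  P5: blocked at collider B (neither it nor any descendant is in the conditioning set).
  P6: blocked at collider B (neither it nor any descendant is in the conditioning set).
  P7: blocked at collider B (neither it nor any descendant is in the conditioning set).
  P8: blocked at collider B (neither it nor any descendant is in the conditioning set).
The empty set is therefore the unique smallest valid set.

{}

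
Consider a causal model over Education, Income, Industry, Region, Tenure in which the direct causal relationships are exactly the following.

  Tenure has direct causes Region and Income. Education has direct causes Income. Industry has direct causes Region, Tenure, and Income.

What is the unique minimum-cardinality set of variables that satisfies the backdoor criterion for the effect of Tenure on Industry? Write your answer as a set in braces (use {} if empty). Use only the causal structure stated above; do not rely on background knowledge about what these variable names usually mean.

{Income, Region}

Variables eligible for adjustment (non-descendants of Tenure, excluding Tenure and Industry): {Education, Income, Region}.
Backdoor paths from Tenure to Industry:
  P1: Tenure <- Income -> Industry
  P2: Tenure <- Region -> Industry
The empty set is not sufficient: P1 (Tenure <- Income -> Industry) has no collider blocking it and no conditioned non-collider, so it is open.
Try {Income, Region}:
  P1: blocked at fork node Income ∈ conditioning set.
  P2: blocked at fork node Region ∈ conditioning set.
{Income, Region} contains no descendant of Tenure and blocks every backdoor path.
Every element of {Income, Region} is needed (dropping Income leaves P1 open; dropping Region leaves P2 open), so no proper subset is valid.
Among all size-2 subsets of the eligible variables, only {Income, Region} blocks every backdoor path, so it is the unique smallest valid adjustment set.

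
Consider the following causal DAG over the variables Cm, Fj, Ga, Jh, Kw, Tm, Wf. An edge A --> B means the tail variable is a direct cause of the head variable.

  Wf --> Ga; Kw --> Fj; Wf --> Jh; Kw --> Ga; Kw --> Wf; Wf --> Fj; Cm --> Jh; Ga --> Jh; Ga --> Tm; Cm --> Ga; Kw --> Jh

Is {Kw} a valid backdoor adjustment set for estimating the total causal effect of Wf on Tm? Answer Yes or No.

Yes

Backdoor paths from Wf to Tm (paths whose first edge points into Wf):
  P1: Wf <- Kw -> Ga -> Tm
  P2: Wf <- Kw -> Jh <- Cm -> Ga -> Tm
  P3: Wf <- Kw -> Jh <- Ga -> Tm
Condition 1 (no descendant of Wf in the set): holds — descendants of Wf are {Fj, Ga, Jh, Tm}; none are in {Kw}.
Condition 2 (every backdoor path blocked by {Kw}):
  P1: blocked at fork node Kw ∈ conditioning set.
  P2: blocked at fork node Kw ∈ conditioning set.
  P3: blocked at fork node Kw ∈ conditioning set.
{Kw} satisfies the backdoor criterion.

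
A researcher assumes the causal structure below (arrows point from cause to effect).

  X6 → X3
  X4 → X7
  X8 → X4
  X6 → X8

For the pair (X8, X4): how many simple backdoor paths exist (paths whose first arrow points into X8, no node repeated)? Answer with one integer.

0

A backdoor path from X8 to X4 is any simple undirected path whose first edge points into X8 (i.e. leaves X8 via a parent).
Parents of X8: {X6}.
No simple path from any parent of X8 reaches X4 without revisiting X8, so there are no backdoor paths.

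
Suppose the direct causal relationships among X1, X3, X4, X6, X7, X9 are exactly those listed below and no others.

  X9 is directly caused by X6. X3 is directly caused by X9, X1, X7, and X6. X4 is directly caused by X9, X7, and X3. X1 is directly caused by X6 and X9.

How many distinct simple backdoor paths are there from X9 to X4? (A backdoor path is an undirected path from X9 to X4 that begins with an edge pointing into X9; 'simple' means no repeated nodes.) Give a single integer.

4

A backdoor path from X9 to X4 is any simple undirected path whose first edge points into X9 (i.e. leaves X9 via a parent).
Parents of X9: {X6}.
Enumerating:
  P1: X9 <- X6 -> X1 -> X3 <- X7 -> X4
  P2: X9 <- X6 -> X1 -> X3 -> X4
  P3: X9 <- X6 -> X3 <- X7 -> X4
  P4: X9 <- X6 -> X3 -> X4
That exhausts the simple backdoor paths. Count: 4.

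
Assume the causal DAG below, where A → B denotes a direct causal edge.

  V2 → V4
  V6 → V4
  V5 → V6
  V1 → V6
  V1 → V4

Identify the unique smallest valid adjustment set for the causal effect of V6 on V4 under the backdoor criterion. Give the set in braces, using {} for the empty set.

Variables eligible for adjustment (non-descendants of V6, excluding V6 and V4): {V1, V2, V5}.
Backdoor paths from V6 to V4:
  P1: V6 <- V1 -> V4
The empty set is not sufficient: P1 (V6 <- V1 -> V4) has no collider blocking it and no conditioned non-collider, so it is open.
Try {V1}:
  P1: blocked at fork node V1 ∈ conditioning set.
{V1} contains no descendant of V6 and blocks every backdoor path.
No other singleton works — e.g. {V5} leaves P1 open — so {V1} is the unique smallest valid adjustment set.

{V1}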